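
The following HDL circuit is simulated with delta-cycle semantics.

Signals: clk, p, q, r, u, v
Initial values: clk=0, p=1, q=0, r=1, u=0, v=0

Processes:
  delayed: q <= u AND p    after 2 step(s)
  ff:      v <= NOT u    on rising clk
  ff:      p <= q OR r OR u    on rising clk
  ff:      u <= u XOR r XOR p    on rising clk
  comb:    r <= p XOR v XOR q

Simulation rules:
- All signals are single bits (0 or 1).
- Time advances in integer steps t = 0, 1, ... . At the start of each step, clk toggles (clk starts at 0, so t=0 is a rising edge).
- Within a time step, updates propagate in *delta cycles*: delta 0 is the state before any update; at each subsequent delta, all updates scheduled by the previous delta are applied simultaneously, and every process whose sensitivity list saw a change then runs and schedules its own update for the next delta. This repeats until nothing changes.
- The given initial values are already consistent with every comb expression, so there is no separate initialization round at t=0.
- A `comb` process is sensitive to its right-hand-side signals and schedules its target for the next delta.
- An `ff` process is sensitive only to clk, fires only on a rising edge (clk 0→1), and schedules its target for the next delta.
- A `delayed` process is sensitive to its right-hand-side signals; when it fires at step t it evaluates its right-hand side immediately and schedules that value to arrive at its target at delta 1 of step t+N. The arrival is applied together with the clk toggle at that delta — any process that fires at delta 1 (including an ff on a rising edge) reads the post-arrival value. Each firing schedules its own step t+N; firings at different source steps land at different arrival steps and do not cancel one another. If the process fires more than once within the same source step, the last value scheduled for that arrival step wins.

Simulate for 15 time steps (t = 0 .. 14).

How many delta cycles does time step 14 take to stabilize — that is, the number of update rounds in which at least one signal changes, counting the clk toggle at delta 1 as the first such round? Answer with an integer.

t=0 Δ0: r=1 p=1 v=0 q=0 clk=0 u=0
  Δ1: clk:0→1
  Δ2: v:0→1
  Δ3: r:1→0
  (3Δ to stable)
t=1 Δ0: r=0 p=1 v=1 q=0 clk=1 u=0
  Δ1: clk:1→0
  (1Δ to stable)
t=2 Δ0: r=0 p=1 v=1 q=0 clk=0 u=0
  Δ1: clk:0→1
  Δ2: p:1→0, u:0→1
  Δ3: r:0→1
  (3Δ to stable)
t=3 Δ0: r=1 p=0 v=1 q=0 clk=1 u=1
  Δ1: clk:1→0
  (1Δ to stable)
t=4 Δ0: r=1 p=0 v=1 q=0 clk=0 u=1
  Δ1: clk:0→1
  Δ2: p:0→1, v:1→0, u:1→0
  (2Δ to stable)
t=5 Δ0: r=1 p=1 v=0 q=0 clk=1 u=0
  Δ1: clk:1→0
  (1Δ to stable)
t=6 Δ0: r=1 p=1 v=0 q=0 clk=0 u=0
  Δ1: clk:0→1
  Δ2: v:0→1
  Δ3: r:1→0
  (3Δ to stable)
t=7 Δ0: r=0 p=1 v=1 q=0 clk=1 u=0
  Δ1: clk:1→0
  (1Δ to stable)
t=8 Δ0: r=0 p=1 v=1 q=0 clk=0 u=0
  Δ1: clk:0→1
  Δ2: p:1→0, u:0→1
  Δ3: r:0→1
  (3Δ to stable)
t=9 Δ0: r=1 p=0 v=1 q=0 clk=1 u=1
  Δ1: clk:1→0
  (1Δ to stable)
t=10 Δ0: r=1 p=0 v=1 q=0 clk=0 u=1
  Δ1: clk:0→1
  Δ2: p:0→1, v:1→0, u:1→0
  (2Δ to stable)
t=11 Δ0: r=1 p=1 v=0 q=0 clk=1 u=0
  Δ1: clk:1→0
  (1Δ to stable)
t=12 Δ0: r=1 p=1 v=0 q=0 clk=0 u=0
  Δ1: clk:0→1
  Δ2: v:0→1
  Δ3: r:1→0
  (3Δ to stable)
t=13 Δ0: r=0 p=1 v=1 q=0 clk=1 u=0
  Δ1: clk:1→0
  (1Δ to stable)
t=14 Δ0: r=0 p=1 v=1 q=0 clk=0 u=0
  Δ1: clk:0→1
  Δ2: p:1→0, u:0→1
  Δ3: r:0→1
  (3Δ to stable)

3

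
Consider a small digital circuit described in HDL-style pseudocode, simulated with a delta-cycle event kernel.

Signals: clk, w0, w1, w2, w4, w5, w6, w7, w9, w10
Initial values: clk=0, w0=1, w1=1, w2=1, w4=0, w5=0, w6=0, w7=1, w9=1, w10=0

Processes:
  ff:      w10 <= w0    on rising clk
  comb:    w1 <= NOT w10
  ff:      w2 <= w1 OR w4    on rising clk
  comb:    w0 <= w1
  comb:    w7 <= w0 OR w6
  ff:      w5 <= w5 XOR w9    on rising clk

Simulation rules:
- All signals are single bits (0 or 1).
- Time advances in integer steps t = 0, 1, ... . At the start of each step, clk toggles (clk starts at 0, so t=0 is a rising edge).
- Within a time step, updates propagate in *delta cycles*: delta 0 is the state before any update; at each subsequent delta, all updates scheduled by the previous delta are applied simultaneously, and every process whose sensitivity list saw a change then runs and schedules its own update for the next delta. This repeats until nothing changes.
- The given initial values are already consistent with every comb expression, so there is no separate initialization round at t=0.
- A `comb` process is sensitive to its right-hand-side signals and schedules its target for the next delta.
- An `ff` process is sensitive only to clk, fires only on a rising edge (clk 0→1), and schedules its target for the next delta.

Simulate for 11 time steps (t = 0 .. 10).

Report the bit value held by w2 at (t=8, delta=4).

[bits: w7,w4,w1,w2,w5,clk,w9,w0,w6,w10]
t=0: Δ0=1011001100 Δ1=1011011100 Δ2=1011111101 Δ3=1001111101 Δ4=1001111001 Δ5=0001111001 | 5Δ
t=1: Δ0=0001111001 Δ1=0001101001 | 1Δ
t=2: Δ0=0001101001 Δ1=0001111001 Δ2=0000011000 Δ3=0010011000 Δ4=0010011100 Δ5=1010011100 | 5Δ
t=3: Δ0=1010011100 Δ1=1010001100 | 1Δ
t=4: Δ0=1010001100 Δ1=1010011100 Δ2=1011111101 Δ3=1001111101 Δ4=1001111001 Δ5=0001111001 | 5Δ
t=5: Δ0=0001111001 Δ1=0001101001 | 1Δ
t=6: Δ0=0001101001 Δ1=0001111001 Δ2=0000011000 Δ3=0010011000 Δ4=0010011100 Δ5=1010011100 | 5Δ
t=7: Δ0=1010011100 Δ1=1010001100 | 1Δ
t=8: Δ0=1010001100 Δ1=1010011100 Δ2=1011111101 Δ3=1001111101 Δ4=1001111001 Δ5=0001111001 | 5Δ
t=9: Δ0=0001111001 Δ1=0001101001 | 1Δ
t=10: Δ0=0001101001 Δ1=0001111001 Δ2=0000011000 Δ3=0010011000 Δ4=0010011100 Δ5=1010011100 | 5Δ

1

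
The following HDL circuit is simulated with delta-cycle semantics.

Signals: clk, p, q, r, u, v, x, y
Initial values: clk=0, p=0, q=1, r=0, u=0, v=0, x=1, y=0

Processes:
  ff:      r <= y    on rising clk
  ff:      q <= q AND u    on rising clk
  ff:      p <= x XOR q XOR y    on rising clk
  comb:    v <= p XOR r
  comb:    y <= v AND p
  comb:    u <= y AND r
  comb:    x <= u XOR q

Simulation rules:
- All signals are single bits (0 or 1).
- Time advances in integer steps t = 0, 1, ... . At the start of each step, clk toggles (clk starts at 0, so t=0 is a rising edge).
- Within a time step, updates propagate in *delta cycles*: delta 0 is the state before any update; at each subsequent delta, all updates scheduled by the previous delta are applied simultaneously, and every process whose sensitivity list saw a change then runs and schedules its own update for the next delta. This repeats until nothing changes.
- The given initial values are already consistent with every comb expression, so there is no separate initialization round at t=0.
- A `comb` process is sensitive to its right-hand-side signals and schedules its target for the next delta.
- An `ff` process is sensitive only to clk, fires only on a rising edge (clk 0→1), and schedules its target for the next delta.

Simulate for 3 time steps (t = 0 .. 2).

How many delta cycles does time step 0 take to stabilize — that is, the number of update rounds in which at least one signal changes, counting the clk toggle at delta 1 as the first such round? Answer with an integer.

3

t0.Δ0 clk=0 q=1 u=0 r=0 y=0 p=0 x=1 v=0
t0.Δ1 clk=1 q=1 u=0 r=0 y=0 p=0 x=1 v=0
t0.Δ2 clk=1 q=0 u=0 r=0 y=0 p=0 x=1 v=0
t0.Δ3 clk=1 q=0 u=0 r=0 y=0 p=0 x=0 v=0
t1.Δ0 clk=1 q=0 u=0 r=0 y=0 p=0 x=0 v=0
t1.Δ1 clk=0 q=0 u=0 r=0 y=0 p=0 x=0 v=0
t2.Δ0 clk=0 q=0 u=0 r=0 y=0 p=0 x=0 v=0
t2.Δ1 clk=1 q=0 u=0 r=0 y=0 p=0 x=0 v=0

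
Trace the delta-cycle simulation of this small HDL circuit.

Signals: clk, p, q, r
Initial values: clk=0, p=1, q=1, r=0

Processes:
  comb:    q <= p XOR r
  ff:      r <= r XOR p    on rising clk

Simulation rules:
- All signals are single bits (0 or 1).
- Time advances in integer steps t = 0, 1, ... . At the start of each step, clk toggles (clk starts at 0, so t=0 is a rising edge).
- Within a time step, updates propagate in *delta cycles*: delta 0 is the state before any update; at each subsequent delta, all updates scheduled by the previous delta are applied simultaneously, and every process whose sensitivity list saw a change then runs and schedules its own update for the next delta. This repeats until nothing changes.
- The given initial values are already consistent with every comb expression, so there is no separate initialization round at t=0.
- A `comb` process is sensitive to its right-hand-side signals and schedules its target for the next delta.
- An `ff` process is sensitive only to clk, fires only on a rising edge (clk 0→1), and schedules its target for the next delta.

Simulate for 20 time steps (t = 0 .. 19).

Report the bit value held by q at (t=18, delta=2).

0

[bits: p,clk,r,q]
t=0: Δ0=1001 Δ1=1101 Δ2=1111 Δ3=1110 | 3Δ
t=1: Δ0=1110 Δ1=1010 | 1Δ
t=2: Δ0=1010 Δ1=1110 Δ2=1100 Δ3=1101 | 3Δ
t=3: Δ0=1101 Δ1=1001 | 1Δ
t=4: Δ0=1001 Δ1=1101 Δ2=1111 Δ3=1110 | 3Δ
t=5: Δ0=1110 Δ1=1010 | 1Δ
t=6: Δ0=1010 Δ1=1110 Δ2=1100 Δ3=1101 | 3Δ
t=7: Δ0=1101 Δ1=1001 | 1Δ
t=8: Δ0=1001 Δ1=1101 Δ2=1111 Δ3=1110 | 3Δ
t=9: Δ0=1110 Δ1=1010 | 1Δ
t=10: Δ0=1010 Δ1=1110 Δ2=1100 Δ3=1101 | 3Δ
t=11: Δ0=1101 Δ1=1001 | 1Δ
t=12: Δ0=1001 Δ1=1101 Δ2=1111 Δ3=1110 | 3Δ
t=13: Δ0=1110 Δ1=1010 | 1Δ
t=14: Δ0=1010 Δ1=1110 Δ2=1100 Δ3=1101 | 3Δ
t=15: Δ0=1101 Δ1=1001 | 1Δ
t=16: Δ0=1001 Δ1=1101 Δ2=1111 Δ3=1110 | 3Δ
t=17: Δ0=1110 Δ1=1010 | 1Δ
t=18: Δ0=1010 Δ1=1110 Δ2=1100 Δ3=1101 | 3Δ
t=19: Δ0=1101 Δ1=1001 | 1Δ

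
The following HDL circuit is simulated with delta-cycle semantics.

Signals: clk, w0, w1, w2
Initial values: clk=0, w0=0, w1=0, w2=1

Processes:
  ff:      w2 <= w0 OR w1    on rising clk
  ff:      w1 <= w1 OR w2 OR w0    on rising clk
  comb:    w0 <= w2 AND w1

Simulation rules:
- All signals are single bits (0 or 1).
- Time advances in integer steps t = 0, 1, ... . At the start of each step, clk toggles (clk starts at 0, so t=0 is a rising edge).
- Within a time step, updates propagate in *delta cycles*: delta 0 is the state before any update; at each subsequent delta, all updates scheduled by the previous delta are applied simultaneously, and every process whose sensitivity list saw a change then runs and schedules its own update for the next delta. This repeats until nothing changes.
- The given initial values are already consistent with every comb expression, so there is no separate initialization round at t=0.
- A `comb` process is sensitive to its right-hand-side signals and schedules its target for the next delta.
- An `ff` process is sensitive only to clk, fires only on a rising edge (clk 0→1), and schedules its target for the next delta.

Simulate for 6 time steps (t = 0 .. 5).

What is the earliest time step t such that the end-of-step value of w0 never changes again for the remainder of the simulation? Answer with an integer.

2

t=0 Δ0: clk=0 w1=0 w0=0 w2=1
  Δ1: clk:0→1
  Δ2: w1:0→1, w2:1→0
  (2Δ to stable)
t=1 Δ0: clk=1 w1=1 w0=0 w2=0
  Δ1: clk:1→0
  (1Δ to stable)
t=2 Δ0: clk=0 w1=1 w0=0 w2=0
  Δ1: clk:0→1
  Δ2: w2:0→1
  Δ3: w0:0→1
  (3Δ to stable)
t=3 Δ0: clk=1 w1=1 w0=1 w2=1
  Δ1: clk:1→0
  (1Δ to stable)
t=4 Δ0: clk=0 w1=1 w0=1 w2=1
  Δ1: clk:0→1
  (1Δ to stable)
t=5 Δ0: clk=1 w1=1 w0=1 w2=1
  Δ1: clk:1→0
  (1Δ to stable)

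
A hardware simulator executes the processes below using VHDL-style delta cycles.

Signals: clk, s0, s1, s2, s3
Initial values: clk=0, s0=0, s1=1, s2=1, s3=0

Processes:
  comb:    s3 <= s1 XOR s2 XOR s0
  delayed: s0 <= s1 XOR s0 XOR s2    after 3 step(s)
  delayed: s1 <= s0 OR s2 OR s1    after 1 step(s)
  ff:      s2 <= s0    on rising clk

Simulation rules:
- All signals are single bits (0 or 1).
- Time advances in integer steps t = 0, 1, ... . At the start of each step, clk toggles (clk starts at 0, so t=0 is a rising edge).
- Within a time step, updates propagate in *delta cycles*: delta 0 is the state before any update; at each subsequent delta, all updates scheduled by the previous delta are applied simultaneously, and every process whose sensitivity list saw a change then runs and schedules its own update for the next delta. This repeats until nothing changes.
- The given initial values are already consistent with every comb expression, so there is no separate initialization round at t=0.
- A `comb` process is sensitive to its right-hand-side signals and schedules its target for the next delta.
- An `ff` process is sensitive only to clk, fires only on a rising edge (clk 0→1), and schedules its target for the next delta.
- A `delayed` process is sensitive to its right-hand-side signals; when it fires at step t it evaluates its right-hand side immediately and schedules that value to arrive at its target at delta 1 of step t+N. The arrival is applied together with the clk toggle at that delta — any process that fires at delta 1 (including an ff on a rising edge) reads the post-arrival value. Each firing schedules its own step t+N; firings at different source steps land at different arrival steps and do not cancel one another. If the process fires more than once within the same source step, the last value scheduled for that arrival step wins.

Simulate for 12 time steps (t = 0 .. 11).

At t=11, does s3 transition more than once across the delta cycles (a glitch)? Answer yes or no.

t0.Δ0 s0=0 s2=1 s3=0 s1=1 clk=0
t0.Δ1 s0=0 s2=1 s3=0 s1=1 clk=1
t0.Δ2 s0=0 s2=0 s3=0 s1=1 clk=1
t0.Δ3 s0=0 s2=0 s3=1 s1=1 clk=1
t1.Δ0 s0=0 s2=0 s3=1 s1=1 clk=1
t1.Δ1 s0=0 s2=0 s3=1 s1=1 clk=0
t2.Δ0 s0=0 s2=0 s3=1 s1=1 clk=0
t2.Δ1 s0=0 s2=0 s3=1 s1=1 clk=1
t3.Δ0 s0=0 s2=0 s3=1 s1=1 clk=1
t3.Δ1 s0=1 s2=0 s3=1 s1=1 clk=0
t3.Δ2 s0=1 s2=0 s3=0 s1=1 clk=0
t4.Δ0 s0=1 s2=0 s3=0 s1=1 clk=0
t4.Δ1 s0=1 s2=0 s3=0 s1=1 clk=1
t4.Δ2 s0=1 s2=1 s3=0 s1=1 clk=1
t4.Δ3 s0=1 s2=1 s3=1 s1=1 clk=1
t5.Δ0 s0=1 s2=1 s3=1 s1=1 clk=1
t5.Δ1 s0=1 s2=1 s3=1 s1=1 clk=0
t6.Δ0 s0=1 s2=1 s3=1 s1=1 clk=0
t6.Δ1 s0=0 s2=1 s3=1 s1=1 clk=1
t6.Δ2 s0=0 s2=0 s3=0 s1=1 clk=1
t6.Δ3 s0=0 s2=0 s3=1 s1=1 clk=1
t7.Δ0 s0=0 s2=0 s3=1 s1=1 clk=1
t7.Δ1 s0=1 s2=0 s3=1 s1=1 clk=0
t7.Δ2 s0=1 s2=0 s3=0 s1=1 clk=0
t8.Δ0 s0=1 s2=0 s3=0 s1=1 clk=0
t8.Δ1 s0=1 s2=0 s3=0 s1=1 clk=1
t8.Δ2 s0=1 s2=1 s3=0 s1=1 clk=1
t8.Δ3 s0=1 s2=1 s3=1 s1=1 clk=1
t9.Δ0 s0=1 s2=1 s3=1 s1=1 clk=1
t9.Δ1 s0=1 s2=1 s3=1 s1=1 clk=0
t10.Δ0 s0=1 s2=1 s3=1 s1=1 clk=0
t10.Δ1 s0=0 s2=1 s3=1 s1=1 clk=1
t10.Δ2 s0=0 s2=0 s3=0 s1=1 clk=1
t10.Δ3 s0=0 s2=0 s3=1 s1=1 clk=1
t11.Δ0 s0=0 s2=0 s3=1 s1=1 clk=1
t11.Δ1 s0=1 s2=0 s3=1 s1=1 clk=0
t11.Δ2 s0=1 s2=0 s3=0 s1=1 clk=0

no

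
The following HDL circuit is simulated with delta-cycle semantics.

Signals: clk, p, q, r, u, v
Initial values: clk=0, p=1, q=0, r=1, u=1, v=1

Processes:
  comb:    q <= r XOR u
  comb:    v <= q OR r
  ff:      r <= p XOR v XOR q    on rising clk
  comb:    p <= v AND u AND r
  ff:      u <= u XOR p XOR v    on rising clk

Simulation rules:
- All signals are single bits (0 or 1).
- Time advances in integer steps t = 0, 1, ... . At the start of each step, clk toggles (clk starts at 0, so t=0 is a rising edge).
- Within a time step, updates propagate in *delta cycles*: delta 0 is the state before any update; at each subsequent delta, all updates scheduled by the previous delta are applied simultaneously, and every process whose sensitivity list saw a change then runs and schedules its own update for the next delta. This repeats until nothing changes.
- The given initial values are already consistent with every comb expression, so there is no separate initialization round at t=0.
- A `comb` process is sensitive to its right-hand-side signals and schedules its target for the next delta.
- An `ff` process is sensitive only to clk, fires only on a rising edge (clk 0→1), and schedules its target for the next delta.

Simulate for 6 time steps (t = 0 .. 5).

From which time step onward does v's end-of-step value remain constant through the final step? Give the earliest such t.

2

t=0 Δ0: q=0 r=1 clk=0 p=1 v=1 u=1
  Δ1: clk:0→1
  Δ2: r:1→0
  Δ3: q:0→1, p:1→0, v:1→0
  Δ4: v:0→1
  (4Δ to stable)
t=1 Δ0: q=1 r=0 clk=1 p=0 v=1 u=1
  Δ1: clk:1→0
  (1Δ to stable)
t=2 Δ0: q=1 r=0 clk=0 p=0 v=1 u=1
  Δ1: clk:0→1
  Δ2: u:1→0
  Δ3: q:1→0
  Δ4: v:1→0
  (4Δ to stable)
t=3 Δ0: q=0 r=0 clk=1 p=0 v=0 u=0
  Δ1: clk:1→0
  (1Δ to stable)
t=4 Δ0: q=0 r=0 clk=0 p=0 v=0 u=0
  Δ1: clk:0→1
  (1Δ to stable)
t=5 Δ0: q=0 r=0 clk=1 p=0 v=0 u=0
  Δ1: clk:1→0
  (1Δ to stable)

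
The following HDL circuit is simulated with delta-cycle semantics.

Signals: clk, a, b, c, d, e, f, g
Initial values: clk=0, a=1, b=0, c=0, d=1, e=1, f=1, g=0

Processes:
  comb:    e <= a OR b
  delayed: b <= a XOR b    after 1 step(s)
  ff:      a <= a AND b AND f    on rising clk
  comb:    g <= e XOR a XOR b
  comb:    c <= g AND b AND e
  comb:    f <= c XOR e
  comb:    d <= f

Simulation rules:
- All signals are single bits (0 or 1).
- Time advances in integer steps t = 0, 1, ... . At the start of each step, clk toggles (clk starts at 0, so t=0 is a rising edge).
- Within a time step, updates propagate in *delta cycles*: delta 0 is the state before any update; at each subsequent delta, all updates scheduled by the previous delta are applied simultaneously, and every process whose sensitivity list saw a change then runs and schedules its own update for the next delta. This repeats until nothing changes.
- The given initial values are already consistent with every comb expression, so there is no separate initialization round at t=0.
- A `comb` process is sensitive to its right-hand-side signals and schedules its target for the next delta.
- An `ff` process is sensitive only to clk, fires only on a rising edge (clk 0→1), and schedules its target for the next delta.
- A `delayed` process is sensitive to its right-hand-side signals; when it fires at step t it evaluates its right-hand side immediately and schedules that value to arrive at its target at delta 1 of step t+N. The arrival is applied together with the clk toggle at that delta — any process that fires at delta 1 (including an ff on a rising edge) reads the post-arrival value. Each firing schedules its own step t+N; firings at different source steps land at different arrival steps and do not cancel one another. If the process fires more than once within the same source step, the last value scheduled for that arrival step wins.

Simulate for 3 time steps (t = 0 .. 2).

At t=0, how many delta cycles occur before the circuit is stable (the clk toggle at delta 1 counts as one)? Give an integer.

t0.Δ0 c=0 b=0 d=1 e=1 f=1 a=1 g=0 clk=0
t0.Δ1 c=0 b=0 d=1 e=1 f=1 a=1 g=0 clk=1
t0.Δ2 c=0 b=0 d=1 e=1 f=1 a=0 g=0 clk=1
t0.Δ3 c=0 b=0 d=1 e=0 f=1 a=0 g=1 clk=1
t0.Δ4 c=0 b=0 d=1 e=0 f=0 a=0 g=0 clk=1
t0.Δ5 c=0 b=0 d=0 e=0 f=0 a=0 g=0 clk=1
t1.Δ0 c=0 b=0 d=0 e=0 f=0 a=0 g=0 clk=1
t1.Δ1 c=0 b=0 d=0 e=0 f=0 a=0 g=0 clk=0
t2.Δ0 c=0 b=0 d=0 e=0 f=0 a=0 g=0 clk=0
t2.Δ1 c=0 b=0 d=0 e=0 f=0 a=0 g=0 clk=1

5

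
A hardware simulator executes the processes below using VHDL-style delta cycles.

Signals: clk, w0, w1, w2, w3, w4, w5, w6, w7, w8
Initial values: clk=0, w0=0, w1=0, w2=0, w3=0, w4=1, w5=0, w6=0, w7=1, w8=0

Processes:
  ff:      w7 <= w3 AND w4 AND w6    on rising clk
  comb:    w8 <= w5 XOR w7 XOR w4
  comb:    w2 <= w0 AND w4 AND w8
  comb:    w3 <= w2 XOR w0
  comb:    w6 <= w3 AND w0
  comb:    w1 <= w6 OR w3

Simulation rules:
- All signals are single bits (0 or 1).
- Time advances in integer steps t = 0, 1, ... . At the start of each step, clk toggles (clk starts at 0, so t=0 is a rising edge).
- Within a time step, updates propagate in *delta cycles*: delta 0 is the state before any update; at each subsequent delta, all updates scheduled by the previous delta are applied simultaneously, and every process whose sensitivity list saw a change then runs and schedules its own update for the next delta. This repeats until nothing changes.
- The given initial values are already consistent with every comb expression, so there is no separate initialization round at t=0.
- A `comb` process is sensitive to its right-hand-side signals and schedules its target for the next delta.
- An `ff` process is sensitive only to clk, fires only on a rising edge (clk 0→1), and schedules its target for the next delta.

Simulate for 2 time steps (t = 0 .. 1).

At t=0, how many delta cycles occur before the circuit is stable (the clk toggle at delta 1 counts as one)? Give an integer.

3

[bits: w0,w6,w1,w3,clk,w7,w2,w8,w5,w4]
t=0: Δ0=0000010001 Δ1=0000110001 Δ2=0000100001 Δ3=0000100101 | 3Δ
t=1: Δ0=0000100101 Δ1=0000000101 | 1Δ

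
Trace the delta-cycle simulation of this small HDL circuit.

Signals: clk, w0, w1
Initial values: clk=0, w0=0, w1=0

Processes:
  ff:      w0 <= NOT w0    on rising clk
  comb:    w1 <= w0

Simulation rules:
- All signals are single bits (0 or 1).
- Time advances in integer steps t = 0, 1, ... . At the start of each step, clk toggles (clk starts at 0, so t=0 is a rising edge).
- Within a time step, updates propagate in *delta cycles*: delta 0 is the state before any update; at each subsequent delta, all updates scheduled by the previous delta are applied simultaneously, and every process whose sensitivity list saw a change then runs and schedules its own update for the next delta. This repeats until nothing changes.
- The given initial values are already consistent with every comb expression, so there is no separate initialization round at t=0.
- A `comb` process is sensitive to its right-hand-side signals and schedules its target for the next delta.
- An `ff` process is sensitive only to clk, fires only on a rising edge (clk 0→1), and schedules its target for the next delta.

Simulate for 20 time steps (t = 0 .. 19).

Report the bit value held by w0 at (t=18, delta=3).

[bits: w1,clk,w0]
t=0: Δ0=000 Δ1=010 Δ2=011 Δ3=111 | 3Δ
t=1: Δ0=111 Δ1=101 | 1Δ
t=2: Δ0=101 Δ1=111 Δ2=110 Δ3=010 | 3Δ
t=3: Δ0=010 Δ1=000 | 1Δ
t=4: Δ0=000 Δ1=010 Δ2=011 Δ3=111 | 3Δ
t=5: Δ0=111 Δ1=101 | 1Δ
t=6: Δ0=101 Δ1=111 Δ2=110 Δ3=010 | 3Δ
t=7: Δ0=010 Δ1=000 | 1Δ
t=8: Δ0=000 Δ1=010 Δ2=011 Δ3=111 | 3Δ
t=9: Δ0=111 Δ1=101 | 1Δ
t=10: Δ0=101 Δ1=111 Δ2=110 Δ3=010 | 3Δ
t=11: Δ0=010 Δ1=000 | 1Δ
t=12: Δ0=000 Δ1=010 Δ2=011 Δ3=111 | 3Δ
t=13: Δ0=111 Δ1=101 | 1Δ
t=14: Δ0=101 Δ1=111 Δ2=110 Δ3=010 | 3Δ
t=15: Δ0=010 Δ1=000 | 1Δ
t=16: Δ0=000 Δ1=010 Δ2=011 Δ3=111 | 3Δ
t=17: Δ0=111 Δ1=101 | 1Δ
t=18: Δ0=101 Δ1=111 Δ2=110 Δ3=010 | 3Δ
t=19: Δ0=010 Δ1=000 | 1Δ

0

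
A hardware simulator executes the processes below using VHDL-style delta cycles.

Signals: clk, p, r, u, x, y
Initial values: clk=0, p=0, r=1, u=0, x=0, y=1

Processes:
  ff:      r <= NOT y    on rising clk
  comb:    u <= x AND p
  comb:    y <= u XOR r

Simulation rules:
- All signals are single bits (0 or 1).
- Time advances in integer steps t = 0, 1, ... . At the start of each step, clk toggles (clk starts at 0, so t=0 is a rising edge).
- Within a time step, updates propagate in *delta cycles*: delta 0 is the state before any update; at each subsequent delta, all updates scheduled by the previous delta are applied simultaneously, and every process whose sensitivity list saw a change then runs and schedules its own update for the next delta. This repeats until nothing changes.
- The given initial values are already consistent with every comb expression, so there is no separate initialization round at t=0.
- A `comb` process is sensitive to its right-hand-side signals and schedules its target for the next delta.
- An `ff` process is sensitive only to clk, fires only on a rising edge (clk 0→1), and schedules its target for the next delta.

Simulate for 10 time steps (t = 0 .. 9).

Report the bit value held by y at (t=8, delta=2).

1

t0.Δ0 clk=0 r=1 u=0 y=1 x=0 p=0
t0.Δ1 clk=1 r=1 u=0 y=1 x=0 p=0
t0.Δ2 clk=1 r=0 u=0 y=1 x=0 p=0
t0.Δ3 clk=1 r=0 u=0 y=0 x=0 p=0
t1.Δ0 clk=1 r=0 u=0 y=0 x=0 p=0
t1.Δ1 clk=0 r=0 u=0 y=0 x=0 p=0
t2.Δ0 clk=0 r=0 u=0 y=0 x=0 p=0
t2.Δ1 clk=1 r=0 u=0 y=0 x=0 p=0
t2.Δ2 clk=1 r=1 u=0 y=0 x=0 p=0
t2.Δ3 clk=1 r=1 u=0 y=1 x=0 p=0
t3.Δ0 clk=1 r=1 u=0 y=1 x=0 p=0
t3.Δ1 clk=0 r=1 u=0 y=1 x=0 p=0
t4.Δ0 clk=0 r=1 u=0 y=1 x=0 p=0
t4.Δ1 clk=1 r=1 u=0 y=1 x=0 p=0
t4.Δ2 clk=1 r=0 u=0 y=1 x=0 p=0
t4.Δ3 clk=1 r=0 u=0 y=0 x=0 p=0
t5.Δ0 clk=1 r=0 u=0 y=0 x=0 p=0
t5.Δ1 clk=0 r=0 u=0 y=0 x=0 p=0
t6.Δ0 clk=0 r=0 u=0 y=0 x=0 p=0
t6.Δ1 clk=1 r=0 u=0 y=0 x=0 p=0
t6.Δ2 clk=1 r=1 u=0 y=0 x=0 p=0
t6.Δ3 clk=1 r=1 u=0 y=1 x=0 p=0
t7.Δ0 clk=1 r=1 u=0 y=1 x=0 p=0
t7.Δ1 clk=0 r=1 u=0 y=1 x=0 p=0
t8.Δ0 clk=0 r=1 u=0 y=1 x=0 p=0
t8.Δ1 clk=1 r=1 u=0 y=1 x=0 p=0
t8.Δ2 clk=1 r=0 u=0 y=1 x=0 p=0
t8.Δ3 clk=1 r=0 u=0 y=0 x=0 p=0
t9.Δ0 clk=1 r=0 u=0 y=0 x=0 p=0
t9.Δ1 clk=0 r=0 u=0 y=0 x=0 p=0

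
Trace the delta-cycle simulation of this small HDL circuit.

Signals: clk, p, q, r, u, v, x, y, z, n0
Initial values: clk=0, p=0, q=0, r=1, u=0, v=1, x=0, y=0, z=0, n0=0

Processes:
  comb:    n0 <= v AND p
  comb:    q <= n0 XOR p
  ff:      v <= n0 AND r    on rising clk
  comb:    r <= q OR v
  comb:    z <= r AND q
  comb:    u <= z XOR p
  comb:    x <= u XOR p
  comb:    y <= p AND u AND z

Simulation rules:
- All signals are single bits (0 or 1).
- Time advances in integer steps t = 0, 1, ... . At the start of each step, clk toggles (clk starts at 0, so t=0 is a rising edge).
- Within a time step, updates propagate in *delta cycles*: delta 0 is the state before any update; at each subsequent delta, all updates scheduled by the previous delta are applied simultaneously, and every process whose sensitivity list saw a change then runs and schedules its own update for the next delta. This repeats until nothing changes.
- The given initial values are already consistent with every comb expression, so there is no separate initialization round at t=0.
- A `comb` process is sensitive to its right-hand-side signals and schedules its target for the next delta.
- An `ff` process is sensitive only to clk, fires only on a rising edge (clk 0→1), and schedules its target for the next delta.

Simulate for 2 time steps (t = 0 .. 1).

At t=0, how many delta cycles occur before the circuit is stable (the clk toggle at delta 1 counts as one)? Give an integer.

3

t0.Δ0 clk=0 v=1 z=0 y=0 x=0 r=1 q=0 n0=0 p=0 u=0
t0.Δ1 clk=1 v=1 z=0 y=0 x=0 r=1 q=0 n0=0 p=0 u=0
t0.Δ2 clk=1 v=0 z=0 y=0 x=0 r=1 q=0 n0=0 p=0 u=0
t0.Δ3 clk=1 v=0 z=0 y=0 x=0 r=0 q=0 n0=0 p=0 u=0
t1.Δ0 clk=1 v=0 z=0 y=0 x=0 r=0 q=0 n0=0 p=0 u=0
t1.Δ1 clk=0 v=0 z=0 y=0 x=0 r=0 q=0 n0=0 p=0 u=0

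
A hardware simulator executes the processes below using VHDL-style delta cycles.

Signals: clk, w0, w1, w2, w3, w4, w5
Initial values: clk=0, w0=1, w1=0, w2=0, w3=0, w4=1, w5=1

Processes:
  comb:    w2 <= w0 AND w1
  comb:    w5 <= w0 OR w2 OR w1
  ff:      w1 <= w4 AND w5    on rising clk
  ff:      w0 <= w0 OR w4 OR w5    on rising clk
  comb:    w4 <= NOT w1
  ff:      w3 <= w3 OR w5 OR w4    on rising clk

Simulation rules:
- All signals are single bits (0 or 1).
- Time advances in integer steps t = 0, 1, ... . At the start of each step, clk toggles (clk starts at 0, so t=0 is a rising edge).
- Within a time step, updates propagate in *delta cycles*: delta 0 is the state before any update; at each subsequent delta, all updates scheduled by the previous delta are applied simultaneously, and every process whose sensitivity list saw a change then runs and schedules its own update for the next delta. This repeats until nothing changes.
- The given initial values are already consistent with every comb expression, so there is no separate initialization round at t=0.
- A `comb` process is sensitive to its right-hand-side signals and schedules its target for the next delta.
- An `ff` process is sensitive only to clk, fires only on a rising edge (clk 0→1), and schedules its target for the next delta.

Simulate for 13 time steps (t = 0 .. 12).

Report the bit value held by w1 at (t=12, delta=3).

[bits: clk,w2,w5,w3,w1,w0,w4]
t=0: Δ0=0010011 Δ1=1010011 Δ2=1011111 Δ3=1111110 | 3Δ
t=1: Δ0=1111110 Δ1=0111110 | 1Δ
t=2: Δ0=0111110 Δ1=1111110 Δ2=1111010 Δ3=1011011 | 3Δ
t=3: Δ0=1011011 Δ1=0011011 | 1Δ
t=4: Δ0=0011011 Δ1=1011011 Δ2=1011111 Δ3=1111110 | 3Δ
t=5: Δ0=1111110 Δ1=0111110 | 1Δ
t=6: Δ0=0111110 Δ1=1111110 Δ2=1111010 Δ3=1011011 | 3Δ
t=7: Δ0=1011011 Δ1=0011011 | 1Δ
t=8: Δ0=0011011 Δ1=1011011 Δ2=1011111 Δ3=1111110 | 3Δ
t=9: Δ0=1111110 Δ1=0111110 | 1Δ
t=10: Δ0=0111110 Δ1=1111110 Δ2=1111010 Δ3=1011011 | 3Δ
t=11: Δ0=1011011 Δ1=0011011 | 1Δ
t=12: Δ0=0011011 Δ1=1011011 Δ2=1011111 Δ3=1111110 | 3Δ

1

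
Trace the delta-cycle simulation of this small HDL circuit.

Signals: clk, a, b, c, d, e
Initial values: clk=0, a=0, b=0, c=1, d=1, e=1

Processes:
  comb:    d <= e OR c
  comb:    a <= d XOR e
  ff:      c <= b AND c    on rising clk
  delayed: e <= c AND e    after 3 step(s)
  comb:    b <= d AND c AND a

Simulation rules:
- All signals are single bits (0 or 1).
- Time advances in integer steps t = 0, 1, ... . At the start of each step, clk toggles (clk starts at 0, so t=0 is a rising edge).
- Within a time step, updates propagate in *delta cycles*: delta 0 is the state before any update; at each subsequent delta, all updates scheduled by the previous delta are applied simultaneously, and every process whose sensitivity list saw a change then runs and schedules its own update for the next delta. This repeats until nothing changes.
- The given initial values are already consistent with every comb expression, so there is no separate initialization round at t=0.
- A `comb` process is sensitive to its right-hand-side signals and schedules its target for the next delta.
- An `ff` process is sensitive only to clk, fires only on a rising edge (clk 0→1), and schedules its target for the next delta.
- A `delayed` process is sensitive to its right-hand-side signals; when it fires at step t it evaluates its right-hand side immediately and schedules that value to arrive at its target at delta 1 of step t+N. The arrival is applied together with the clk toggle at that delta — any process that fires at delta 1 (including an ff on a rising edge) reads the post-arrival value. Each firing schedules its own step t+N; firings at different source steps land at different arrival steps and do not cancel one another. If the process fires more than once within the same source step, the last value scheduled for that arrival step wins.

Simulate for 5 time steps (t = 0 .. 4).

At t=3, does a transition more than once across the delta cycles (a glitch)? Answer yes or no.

t0.Δ0 b=0 d=1 e=1 a=0 clk=0 c=1
t0.Δ1 b=0 d=1 e=1 a=0 clk=1 c=1
t0.Δ2 b=0 d=1 e=1 a=0 clk=1 c=0
t1.Δ0 b=0 d=1 e=1 a=0 clk=1 c=0
t1.Δ1 b=0 d=1 e=1 a=0 clk=0 c=0
t2.Δ0 b=0 d=1 e=1 a=0 clk=0 c=0
t2.Δ1 b=0 d=1 e=1 a=0 clk=1 c=0
t3.Δ0 b=0 d=1 e=1 a=0 clk=1 c=0
t3.Δ1 b=0 d=1 e=0 a=0 clk=0 c=0
t3.Δ2 b=0 d=0 e=0 a=1 clk=0 c=0
t3.Δ3 b=0 d=0 e=0 a=0 clk=0 c=0
t4.Δ0 b=0 d=0 e=0 a=0 clk=0 c=0
t4.Δ1 b=0 d=0 e=0 a=0 clk=1 c=0

yes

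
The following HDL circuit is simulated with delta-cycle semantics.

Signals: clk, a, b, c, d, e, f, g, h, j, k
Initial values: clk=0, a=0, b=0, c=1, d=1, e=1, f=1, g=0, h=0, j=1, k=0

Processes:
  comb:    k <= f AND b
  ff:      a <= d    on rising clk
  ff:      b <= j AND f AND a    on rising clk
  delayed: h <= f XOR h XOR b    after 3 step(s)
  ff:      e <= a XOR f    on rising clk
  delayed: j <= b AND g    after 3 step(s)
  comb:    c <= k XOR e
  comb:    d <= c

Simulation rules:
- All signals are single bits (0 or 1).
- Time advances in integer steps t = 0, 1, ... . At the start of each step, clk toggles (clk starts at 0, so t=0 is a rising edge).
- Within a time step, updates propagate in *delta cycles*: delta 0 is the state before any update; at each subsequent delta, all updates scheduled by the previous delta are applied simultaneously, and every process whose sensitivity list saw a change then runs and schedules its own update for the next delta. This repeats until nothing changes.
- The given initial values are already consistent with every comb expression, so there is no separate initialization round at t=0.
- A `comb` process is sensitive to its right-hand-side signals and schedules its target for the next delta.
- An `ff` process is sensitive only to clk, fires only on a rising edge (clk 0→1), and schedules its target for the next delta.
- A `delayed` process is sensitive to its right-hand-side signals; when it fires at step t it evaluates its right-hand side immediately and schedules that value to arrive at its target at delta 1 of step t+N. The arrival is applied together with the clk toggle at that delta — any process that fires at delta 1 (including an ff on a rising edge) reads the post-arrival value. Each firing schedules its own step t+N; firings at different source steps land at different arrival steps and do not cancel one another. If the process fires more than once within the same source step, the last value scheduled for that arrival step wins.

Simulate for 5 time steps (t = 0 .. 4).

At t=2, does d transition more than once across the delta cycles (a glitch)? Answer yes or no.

t0.Δ0 g=0 clk=0 f=1 h=0 e=1 c=1 b=0 j=1 a=0 k=0 d=1
t0.Δ1 g=0 clk=1 f=1 h=0 e=1 c=1 b=0 j=1 a=0 k=0 d=1
t0.Δ2 g=0 clk=1 f=1 h=0 e=1 c=1 b=0 j=1 a=1 k=0 d=1
t1.Δ0 g=0 clk=1 f=1 h=0 e=1 c=1 b=0 j=1 a=1 k=0 d=1
t1.Δ1 g=0 clk=0 f=1 h=0 e=1 c=1 b=0 j=1 a=1 k=0 d=1
t2.Δ0 g=0 clk=0 f=1 h=0 e=1 c=1 b=0 j=1 a=1 k=0 d=1
t2.Δ1 g=0 clk=1 f=1 h=0 e=1 c=1 b=0 j=1 a=1 k=0 d=1
t2.Δ2 g=0 clk=1 f=1 h=0 e=0 c=1 b=1 j=1 a=1 k=0 d=1
t2.Δ3 g=0 clk=1 f=1 h=0 e=0 c=0 b=1 j=1 a=1 k=1 d=1
t2.Δ4 g=0 clk=1 f=1 h=0 e=0 c=1 b=1 j=1 a=1 k=1 d=0
t2.Δ5 g=0 clk=1 f=1 h=0 e=0 c=1 b=1 j=1 a=1 k=1 d=1
t3.Δ0 g=0 clk=1 f=1 h=0 e=0 c=1 b=1 j=1 a=1 k=1 d=1
t3.Δ1 g=0 clk=0 f=1 h=0 e=0 c=1 b=1 j=1 a=1 k=1 d=1
t4.Δ0 g=0 clk=0 f=1 h=0 e=0 c=1 b=1 j=1 a=1 k=1 d=1
t4.Δ1 g=0 clk=1 f=1 h=0 e=0 c=1 b=1 j=1 a=1 k=1 d=1

yes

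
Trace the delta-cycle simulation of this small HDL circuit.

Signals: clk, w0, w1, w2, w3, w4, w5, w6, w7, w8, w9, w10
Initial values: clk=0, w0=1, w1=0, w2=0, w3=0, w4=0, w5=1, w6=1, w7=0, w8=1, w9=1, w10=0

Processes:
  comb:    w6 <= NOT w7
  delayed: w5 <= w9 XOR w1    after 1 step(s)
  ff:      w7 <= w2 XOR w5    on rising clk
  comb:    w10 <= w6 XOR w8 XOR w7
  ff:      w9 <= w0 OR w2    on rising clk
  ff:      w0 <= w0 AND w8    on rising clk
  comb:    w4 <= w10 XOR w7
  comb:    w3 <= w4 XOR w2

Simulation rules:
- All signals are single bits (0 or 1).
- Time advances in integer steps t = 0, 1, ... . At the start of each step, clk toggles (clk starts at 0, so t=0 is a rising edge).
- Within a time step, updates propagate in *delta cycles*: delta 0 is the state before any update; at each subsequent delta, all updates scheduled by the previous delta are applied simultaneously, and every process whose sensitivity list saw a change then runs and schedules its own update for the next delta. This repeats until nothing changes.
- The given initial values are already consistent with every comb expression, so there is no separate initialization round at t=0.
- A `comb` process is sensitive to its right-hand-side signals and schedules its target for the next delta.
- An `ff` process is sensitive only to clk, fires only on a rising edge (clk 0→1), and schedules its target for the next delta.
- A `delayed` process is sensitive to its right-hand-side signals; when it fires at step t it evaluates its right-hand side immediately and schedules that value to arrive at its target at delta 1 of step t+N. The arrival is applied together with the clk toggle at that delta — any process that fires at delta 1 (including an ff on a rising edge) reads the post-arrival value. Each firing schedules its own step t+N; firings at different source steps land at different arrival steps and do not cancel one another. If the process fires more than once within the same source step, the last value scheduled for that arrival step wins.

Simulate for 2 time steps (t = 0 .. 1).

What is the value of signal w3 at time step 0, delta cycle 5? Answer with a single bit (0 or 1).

0

t0.Δ0 w1=0 w0=1 w7=0 w9=1 w10=0 w4=0 w5=1 clk=0 w6=1 w2=0 w8=1 w3=0
t0.Δ1 w1=0 w0=1 w7=0 w9=1 w10=0 w4=0 w5=1 clk=1 w6=1 w2=0 w8=1 w3=0
t0.Δ2 w1=0 w0=1 w7=1 w9=1 w10=0 w4=0 w5=1 clk=1 w6=1 w2=0 w8=1 w3=0
t0.Δ3 w1=0 w0=1 w7=1 w9=1 w10=1 w4=1 w5=1 clk=1 w6=0 w2=0 w8=1 w3=0
t0.Δ4 w1=0 w0=1 w7=1 w9=1 w10=0 w4=0 w5=1 clk=1 w6=0 w2=0 w8=1 w3=1
t0.Δ5 w1=0 w0=1 w7=1 w9=1 w10=0 w4=1 w5=1 clk=1 w6=0 w2=0 w8=1 w3=0
t0.Δ6 w1=0 w0=1 w7=1 w9=1 w10=0 w4=1 w5=1 clk=1 w6=0 w2=0 w8=1 w3=1
t1.Δ0 w1=0 w0=1 w7=1 w9=1 w10=0 w4=1 w5=1 clk=1 w6=0 w2=0 w8=1 w3=1
t1.Δ1 w1=0 w0=1 w7=1 w9=1 w10=0 w4=1 w5=1 clk=0 w6=0 w2=0 w8=1 w3=1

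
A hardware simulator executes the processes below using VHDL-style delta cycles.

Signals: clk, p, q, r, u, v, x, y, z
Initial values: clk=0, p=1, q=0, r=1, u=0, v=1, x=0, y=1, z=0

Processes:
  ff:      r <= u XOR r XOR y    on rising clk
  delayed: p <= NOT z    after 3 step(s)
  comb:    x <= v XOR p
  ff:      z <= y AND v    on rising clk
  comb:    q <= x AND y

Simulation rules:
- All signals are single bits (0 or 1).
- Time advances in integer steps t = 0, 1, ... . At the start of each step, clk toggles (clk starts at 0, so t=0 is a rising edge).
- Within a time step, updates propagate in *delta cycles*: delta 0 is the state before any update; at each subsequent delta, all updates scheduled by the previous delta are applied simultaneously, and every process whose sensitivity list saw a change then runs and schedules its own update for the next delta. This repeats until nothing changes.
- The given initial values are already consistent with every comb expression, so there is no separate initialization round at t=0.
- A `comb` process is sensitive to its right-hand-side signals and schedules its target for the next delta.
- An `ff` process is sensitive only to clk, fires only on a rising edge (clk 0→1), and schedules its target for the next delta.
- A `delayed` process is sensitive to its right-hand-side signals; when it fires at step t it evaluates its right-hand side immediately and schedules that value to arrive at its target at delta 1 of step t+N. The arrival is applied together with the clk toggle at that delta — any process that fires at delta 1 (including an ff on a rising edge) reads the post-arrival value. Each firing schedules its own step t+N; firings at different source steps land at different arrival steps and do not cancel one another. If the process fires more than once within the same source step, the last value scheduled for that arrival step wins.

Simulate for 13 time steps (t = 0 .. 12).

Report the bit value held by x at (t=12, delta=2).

t=0 Δ0: v=1 z=0 y=1 x=0 p=1 r=1 u=0 q=0 clk=0
  Δ1: clk:0→1
  Δ2: z:0→1, r:1→0
  (2Δ to stable)
t=1 Δ0: v=1 z=1 y=1 x=0 p=1 r=0 u=0 q=0 clk=1
  Δ1: clk:1→0
  (1Δ to stable)
t=2 Δ0: v=1 z=1 y=1 x=0 p=1 r=0 u=0 q=0 clk=0
  Δ1: clk:0→1
  Δ2: r:0→1
  (2Δ to stable)
t=3 Δ0: v=1 z=1 y=1 x=0 p=1 r=1 u=0 q=0 clk=1
  Δ1: p:1→0, clk:1→0
  Δ2: x:0→1
  Δ3: q:0→1
  (3Δ to stable)
t=4 Δ0: v=1 z=1 y=1 x=1 p=0 r=1 u=0 q=1 clk=0
  Δ1: clk:0→1
  Δ2: r:1→0
  (2Δ to stable)
t=5 Δ0: v=1 z=1 y=1 x=1 p=0 r=0 u=0 q=1 clk=1
  Δ1: clk:1→0
  (1Δ to stable)
t=6 Δ0: v=1 z=1 y=1 x=1 p=0 r=0 u=0 q=1 clk=0
  Δ1: clk:0→1
  Δ2: r:0→1
  (2Δ to stable)
t=7 Δ0: v=1 z=1 y=1 x=1 p=0 r=1 u=0 q=1 clk=1
  Δ1: clk:1→0
  (1Δ to stable)
t=8 Δ0: v=1 z=1 y=1 x=1 p=0 r=1 u=0 q=1 clk=0
  Δ1: clk:0→1
  Δ2: r:1→0
  (2Δ to stable)
t=9 Δ0: v=1 z=1 y=1 x=1 p=0 r=0 u=0 q=1 clk=1
  Δ1: clk:1→0
  (1Δ to stable)
t=10 Δ0: v=1 z=1 y=1 x=1 p=0 r=0 u=0 q=1 clk=0
  Δ1: clk:0→1
  Δ2: r:0→1
  (2Δ to stable)
t=11 Δ0: v=1 z=1 y=1 x=1 p=0 r=1 u=0 q=1 clk=1
  Δ1: clk:1→0
  (1Δ to stable)
t=12 Δ0: v=1 z=1 y=1 x=1 p=0 r=1 u=0 q=1 clk=0
  Δ1: clk:0→1
  Δ2: r:1→0
  (2Δ to stable)

1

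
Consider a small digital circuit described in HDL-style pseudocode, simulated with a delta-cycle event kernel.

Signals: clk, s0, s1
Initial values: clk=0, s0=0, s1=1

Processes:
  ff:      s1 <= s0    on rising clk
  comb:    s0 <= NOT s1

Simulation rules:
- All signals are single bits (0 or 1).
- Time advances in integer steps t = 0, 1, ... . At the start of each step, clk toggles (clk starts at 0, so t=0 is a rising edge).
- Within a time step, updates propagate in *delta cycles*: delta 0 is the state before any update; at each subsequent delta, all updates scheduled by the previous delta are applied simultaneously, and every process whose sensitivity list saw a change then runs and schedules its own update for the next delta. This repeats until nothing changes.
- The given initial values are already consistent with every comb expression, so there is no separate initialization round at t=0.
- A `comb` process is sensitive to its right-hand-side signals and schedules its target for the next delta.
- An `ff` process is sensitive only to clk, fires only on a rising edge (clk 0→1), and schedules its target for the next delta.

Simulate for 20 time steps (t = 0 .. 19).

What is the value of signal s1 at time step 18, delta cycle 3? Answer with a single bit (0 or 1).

t0.Δ0 s1=1 clk=0 s0=0
t0.Δ1 s1=1 clk=1 s0=0
t0.Δ2 s1=0 clk=1 s0=0
t0.Δ3 s1=0 clk=1 s0=1
t1.Δ0 s1=0 clk=1 s0=1
t1.Δ1 s1=0 clk=0 s0=1
t2.Δ0 s1=0 clk=0 s0=1
t2.Δ1 s1=0 clk=1 s0=1
t2.Δ2 s1=1 clk=1 s0=1
t2.Δ3 s1=1 clk=1 s0=0
t3.Δ0 s1=1 clk=1 s0=0
t3.Δ1 s1=1 clk=0 s0=0
t4.Δ0 s1=1 clk=0 s0=0
t4.Δ1 s1=1 clk=1 s0=0
t4.Δ2 s1=0 clk=1 s0=0
t4.Δ3 s1=0 clk=1 s0=1
t5.Δ0 s1=0 clk=1 s0=1
t5.Δ1 s1=0 clk=0 s0=1
t6.Δ0 s1=0 clk=0 s0=1
t6.Δ1 s1=0 clk=1 s0=1
t6.Δ2 s1=1 clk=1 s0=1
t6.Δ3 s1=1 clk=1 s0=0
t7.Δ0 s1=1 clk=1 s0=0
t7.Δ1 s1=1 clk=0 s0=0
t8.Δ0 s1=1 clk=0 s0=0
t8.Δ1 s1=1 clk=1 s0=0
t8.Δ2 s1=0 clk=1 s0=0
t8.Δ3 s1=0 clk=1 s0=1
t9.Δ0 s1=0 clk=1 s0=1
t9.Δ1 s1=0 clk=0 s0=1
t10.Δ0 s1=0 clk=0 s0=1
t10.Δ1 s1=0 clk=1 s0=1
t10.Δ2 s1=1 clk=1 s0=1
t10.Δ3 s1=1 clk=1 s0=0
t11.Δ0 s1=1 clk=1 s0=0
t11.Δ1 s1=1 clk=0 s0=0
t12.Δ0 s1=1 clk=0 s0=0
t12.Δ1 s1=1 clk=1 s0=0
t12.Δ2 s1=0 clk=1 s0=0
t12.Δ3 s1=0 clk=1 s0=1
t13.Δ0 s1=0 clk=1 s0=1
t13.Δ1 s1=0 clk=0 s0=1
t14.Δ0 s1=0 clk=0 s0=1
t14.Δ1 s1=0 clk=1 s0=1
t14.Δ2 s1=1 clk=1 s0=1
t14.Δ3 s1=1 clk=1 s0=0
t15.Δ0 s1=1 clk=1 s0=0
t15.Δ1 s1=1 clk=0 s0=0
t16.Δ0 s1=1 clk=0 s0=0
t16.Δ1 s1=1 clk=1 s0=0
t16.Δ2 s1=0 clk=1 s0=0
t16.Δ3 s1=0 clk=1 s0=1
t17.Δ0 s1=0 clk=1 s0=1
t17.Δ1 s1=0 clk=0 s0=1
t18.Δ0 s1=0 clk=0 s0=1
t18.Δ1 s1=0 clk=1 s0=1
t18.Δ2 s1=1 clk=1 s0=1
t18.Δ3 s1=1 clk=1 s0=0
t19.Δ0 s1=1 clk=1 s0=0
t19.Δ1 s1=1 clk=0 s0=0

1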